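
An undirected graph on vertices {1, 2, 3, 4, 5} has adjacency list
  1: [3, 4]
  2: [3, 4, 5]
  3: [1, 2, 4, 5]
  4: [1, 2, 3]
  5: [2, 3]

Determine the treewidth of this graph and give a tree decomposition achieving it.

Every bag has size at most 3, so the width is 3 − 1 = 2 and tw(G) ≤ 2. Conversely, {1, 3, 4} is a clique of size 3, and the vertices of any clique must share a bag in every tree decomposition; so some bag has ≥ 3 vertices and tw(G) ≥ 2. Hence tw(G) = 2 exactly.

Treewidth 2.
Bags: B1 = {2, 3, 5}  B2 = {2, 3, 4}  B3 = {1, 3, 4}
Tree: B1–B2, B2–B3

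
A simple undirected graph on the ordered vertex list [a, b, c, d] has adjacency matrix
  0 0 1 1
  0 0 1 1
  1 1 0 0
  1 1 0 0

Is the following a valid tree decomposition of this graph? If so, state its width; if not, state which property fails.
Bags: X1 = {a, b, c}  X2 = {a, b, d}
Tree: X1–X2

Every vertex of G appears in some bag (union = {a, b, c, d}); every edge is covered by a bag; and for each vertex v the set of bags containing v is connected in the bag tree. The decomposition is therefore valid. The largest bag has 3 vertices, so the width is 2.

Yes; width 2.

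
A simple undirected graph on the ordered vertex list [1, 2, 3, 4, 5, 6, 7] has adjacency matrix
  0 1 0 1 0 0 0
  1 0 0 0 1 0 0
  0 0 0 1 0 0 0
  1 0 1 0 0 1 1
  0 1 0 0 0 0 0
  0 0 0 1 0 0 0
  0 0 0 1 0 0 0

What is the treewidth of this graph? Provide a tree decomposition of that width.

Treewidth 1.
One such decomposition:
Bags: B1 = {4, 6}  B2 = {1, 4}  B3 = {4, 7}  B4 = {1, 2}  B5 = {2, 5}  B6 = {3, 4}
Tree: B1–B2, B2–B3, B2–B4, B4–B5, B1–B6

The largest bag has 2 vertices, giving width 1; this decomposition certifies tw(G) ≤ 1. Since G has at least one edge (e.g. 4–6), it is not an edgeless graph, so tw(G) ≥ 1. Hence tw(G) = 1 exactly.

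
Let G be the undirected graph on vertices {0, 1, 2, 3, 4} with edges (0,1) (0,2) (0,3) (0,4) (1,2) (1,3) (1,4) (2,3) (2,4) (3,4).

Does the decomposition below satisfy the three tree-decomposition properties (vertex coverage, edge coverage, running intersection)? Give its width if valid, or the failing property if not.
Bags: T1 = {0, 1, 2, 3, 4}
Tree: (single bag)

Vertex coverage: the bags together contain {0, 1, 2, 3, 4}, the full vertex set. Edge coverage: each edge of G has both endpoints in at least one bag. Running intersection: for every vertex, the bags containing it form a connected subtree. All three properties hold, so this is a valid tree decomposition of width max|bag| − 1 = 4, and hence tw(G) ≤ 4.

Yes; width 4.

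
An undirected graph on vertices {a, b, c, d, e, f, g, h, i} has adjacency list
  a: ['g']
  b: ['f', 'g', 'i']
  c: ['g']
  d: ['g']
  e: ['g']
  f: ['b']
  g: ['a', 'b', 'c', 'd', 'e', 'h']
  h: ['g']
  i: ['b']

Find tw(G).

A width-1 tree decomposition is:
Bags: B1 = {d, g}  B2 = {b, g}  B3 = {g, h}  B4 = {e, g}  B5 = {c, g}  B6 = {b, f}  B7 = {a, g}  B8 = {b, i}
Tree: B1–B2, B2–B3, B3–B4, B4–B5, B2–B6, B4–B7, B2–B8
Each bag holds 2 vertices, so the decomposition has width 1, which upper-bounds the treewidth. G has an edge, so its treewidth is at least 1. Combining the bounds, tw(G) = 1.

1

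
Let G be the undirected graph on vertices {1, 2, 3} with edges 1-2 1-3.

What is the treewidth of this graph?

A width-1 tree decomposition is:
Bags: B1 = {1, 3}  B2 = {1, 2}
Tree: B1–B2
Each bag holds 2 vertices, so the decomposition has width 1, which upper-bounds the treewidth. Any graph with an edge has treewidth ≥ 1, and G has the edge 1–3. Therefore the treewidth is 1.

1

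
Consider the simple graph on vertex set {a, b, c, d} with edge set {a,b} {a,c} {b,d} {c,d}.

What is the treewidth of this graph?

2

A width-2 tree decomposition is:
Bags: B1 = {a, b, c}  B2 = {b, c, d}
Tree: B1–B2
Each bag holds 3 vertices, so the decomposition has width 2, which upper-bounds the treewidth. Since b–a–c–d–b is a cycle in G, G is not acyclic. Forests are exactly the graphs of treewidth ≤ 1, so tw(G) ≥ 2. Combining the bounds, tw(G) = 2.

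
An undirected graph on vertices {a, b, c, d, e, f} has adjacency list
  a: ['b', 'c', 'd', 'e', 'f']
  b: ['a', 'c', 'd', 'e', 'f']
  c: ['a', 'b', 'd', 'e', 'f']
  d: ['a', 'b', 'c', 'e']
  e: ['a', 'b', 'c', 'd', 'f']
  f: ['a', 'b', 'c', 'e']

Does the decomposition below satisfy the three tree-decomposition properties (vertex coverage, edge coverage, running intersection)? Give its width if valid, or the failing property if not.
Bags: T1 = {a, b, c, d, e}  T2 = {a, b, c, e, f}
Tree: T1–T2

Every vertex of G appears in some bag (union = {a, b, c, d, e, f}); every edge is covered by a bag; and for each vertex v the set of bags containing v is connected in the bag tree. The decomposition is therefore valid. The largest bag has 5 vertices, so the width is 4.

Yes; width 4.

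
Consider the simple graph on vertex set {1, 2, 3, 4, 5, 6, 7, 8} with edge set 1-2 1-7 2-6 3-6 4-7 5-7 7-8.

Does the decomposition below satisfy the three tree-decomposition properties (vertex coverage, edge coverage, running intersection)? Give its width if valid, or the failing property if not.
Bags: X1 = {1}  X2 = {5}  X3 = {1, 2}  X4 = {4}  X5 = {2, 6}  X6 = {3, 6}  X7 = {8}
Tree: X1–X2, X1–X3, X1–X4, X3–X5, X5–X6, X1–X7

A tree decomposition must satisfy three properties: every vertex lies in some bag; for every edge, both endpoints lie together in some bag; and for every vertex, the bags containing it form a connected subtree. Here vertex 7 appears in no bag, so the decomposition is invalid.

No — vertex 7 appears in no bag.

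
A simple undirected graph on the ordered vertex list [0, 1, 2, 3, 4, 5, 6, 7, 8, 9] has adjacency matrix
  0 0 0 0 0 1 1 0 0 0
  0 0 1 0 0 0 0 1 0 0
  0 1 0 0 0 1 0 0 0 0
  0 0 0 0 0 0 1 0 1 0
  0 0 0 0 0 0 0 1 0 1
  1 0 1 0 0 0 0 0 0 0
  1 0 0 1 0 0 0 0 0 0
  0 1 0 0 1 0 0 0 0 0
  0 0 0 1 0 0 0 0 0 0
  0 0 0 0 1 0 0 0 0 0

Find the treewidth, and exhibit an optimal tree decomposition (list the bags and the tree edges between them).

Treewidth 1.
Bags: B1 = {4, 9}  B2 = {4, 7}  B3 = {1, 7}  B4 = {1, 2}  B5 = {2, 5}  B6 = {0, 5}  B7 = {0, 6}  B8 = {3, 6}  B9 = {3, 8}
Tree: B1–B2, B2–B3, B3–B4, B4–B5, B5–B6, B6–B7, B7–B8, B8–B9

Every bag has size at most 2, so the width is 2 − 1 = 1 and tw(G) ≤ 1. G has an edge, so its treewidth is at least 1. Therefore the treewidth is 1.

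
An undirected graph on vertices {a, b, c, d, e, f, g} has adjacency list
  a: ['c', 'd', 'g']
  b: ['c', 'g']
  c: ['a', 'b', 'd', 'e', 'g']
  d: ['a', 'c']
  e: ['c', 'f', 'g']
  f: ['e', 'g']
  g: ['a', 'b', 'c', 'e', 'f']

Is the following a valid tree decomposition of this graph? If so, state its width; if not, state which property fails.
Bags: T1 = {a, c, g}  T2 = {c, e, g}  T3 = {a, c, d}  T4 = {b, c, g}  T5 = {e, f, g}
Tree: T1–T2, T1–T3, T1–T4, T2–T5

Yes; width 2.

Vertex coverage: the bags together contain {a, b, c, d, e, f, g}, the full vertex set. Edge coverage: each edge of G has both endpoints in at least one bag. Running intersection: for every vertex, the bags containing it form a connected subtree. All three properties hold, so this is a valid tree decomposition of width max|bag| − 1 = 2, and hence tw(G) ≤ 2.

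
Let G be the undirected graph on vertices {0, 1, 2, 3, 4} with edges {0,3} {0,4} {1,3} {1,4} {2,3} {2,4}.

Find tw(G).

A width-2 tree decomposition is:
Bags: B1 = {1, 3, 4}  B2 = {2, 3, 4}  B3 = {0, 3, 4}
Tree: B1–B2, B2–B3
The largest bag has 3 vertices, giving width 2; this decomposition certifies tw(G) ≤ 2. Since 3–1–4–2–3 is a cycle in G, G is not acyclic. Forests are exactly the graphs of treewidth ≤ 1, so tw(G) ≥ 2. The upper and lower bounds meet at 2, so that is the treewidth.

2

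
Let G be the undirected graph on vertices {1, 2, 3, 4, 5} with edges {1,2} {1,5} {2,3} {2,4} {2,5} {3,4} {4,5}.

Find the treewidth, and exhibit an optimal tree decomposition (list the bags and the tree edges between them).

Treewidth 2.
One optimal decomposition is:
Bags: B1 = {2, 4, 5}  B2 = {2, 3, 4}  B3 = {1, 2, 5}
Tree: B1–B2, B1–B3

The largest bag has 3 vertices, giving width 2; this decomposition certifies tw(G) ≤ 2. On the other hand G contains the 3-clique {1, 2, 5}. A clique must lie in a single bag of any decomposition, so no decomposition can have width below 2. Combining the bounds, tw(G) = 2.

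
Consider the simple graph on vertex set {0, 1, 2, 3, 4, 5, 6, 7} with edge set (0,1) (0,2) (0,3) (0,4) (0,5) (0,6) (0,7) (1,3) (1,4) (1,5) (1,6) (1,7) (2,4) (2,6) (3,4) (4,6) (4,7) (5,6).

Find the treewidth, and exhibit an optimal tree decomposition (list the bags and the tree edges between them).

Each bag holds 4 vertices, so the decomposition has width 3, which upper-bounds the treewidth. On the other hand G contains the 4-clique {0, 1, 3, 4}. A clique must lie in a single bag of any decomposition, so no decomposition can have width below 3. Combining the bounds, tw(G) = 3.

Treewidth 3.
Bags: B1 = {0, 1, 4, 6}  B2 = {0, 1, 4, 7}  B3 = {0, 1, 5, 6}  B4 = {0, 2, 4, 6}  B5 = {0, 1, 3, 4}
Tree: B1–B2, B1–B3, B1–B4, B2–B5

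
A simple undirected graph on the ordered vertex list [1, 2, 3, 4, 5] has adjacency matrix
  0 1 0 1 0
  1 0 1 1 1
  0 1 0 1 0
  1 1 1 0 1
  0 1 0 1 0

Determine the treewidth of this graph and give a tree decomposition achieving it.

Every bag has size at most 3, so the width is 3 − 1 = 2 and tw(G) ≤ 2. For the lower bound, the 3 vertices {1, 2, 4} are pairwise adjacent, and any tree decomposition puts a clique entirely inside one bag — forcing width ≥ 2. The upper and lower bounds meet at 2, so that is the treewidth.

Treewidth 2.
Bags: B1 = {2, 4, 5}  B2 = {2, 3, 4}  B3 = {1, 2, 4}
Tree: B1–B2, B1–B3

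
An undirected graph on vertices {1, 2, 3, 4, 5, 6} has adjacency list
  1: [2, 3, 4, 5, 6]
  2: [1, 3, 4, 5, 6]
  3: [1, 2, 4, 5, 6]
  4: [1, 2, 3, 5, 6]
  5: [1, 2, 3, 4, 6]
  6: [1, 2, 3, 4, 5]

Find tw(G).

5

A width-5 tree decomposition is:
Bags: B1 = {1, 2, 3, 4, 5, 6}
Tree: (single bag)
A single bag containing all 6 vertices is trivially a valid decomposition of width 5. For the lower bound, the 6 vertices {1, 2, 3, 4, 5, 6} are pairwise adjacent, and any tree decomposition puts a clique entirely inside one bag — forcing width ≥ 5. Hence tw(G) = 5 exactly.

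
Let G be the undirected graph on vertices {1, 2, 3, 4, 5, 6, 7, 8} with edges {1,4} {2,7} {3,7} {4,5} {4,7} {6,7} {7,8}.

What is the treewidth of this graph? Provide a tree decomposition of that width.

The largest bag has 2 vertices, giving width 1; this decomposition certifies tw(G) ≤ 1. Any graph with an edge has treewidth ≥ 1, and G has the edge 7–8. The upper and lower bounds meet at 1, so that is the treewidth.

Treewidth 1.
One optimal decomposition is:
Bags: B1 = {7, 8}  B2 = {4, 7}  B3 = {6, 7}  B4 = {1, 4}  B5 = {3, 7}  B6 = {4, 5}  B7 = {2, 7}
Tree: B1–B2, B1–B3, B2–B4, B2–B5, B4–B6, B1–B7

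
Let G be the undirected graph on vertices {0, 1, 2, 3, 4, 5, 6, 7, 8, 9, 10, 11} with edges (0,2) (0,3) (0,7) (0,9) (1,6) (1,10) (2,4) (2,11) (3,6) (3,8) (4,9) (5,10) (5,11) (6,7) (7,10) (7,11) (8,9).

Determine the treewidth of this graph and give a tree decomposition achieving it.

Each bag holds 4 vertices, so the decomposition has width 3, which upper-bounds the treewidth. For the lower bound: the 4 vertex sets {4,8,9}, {2}, {0}, {3,6,7,11} are disjoint, each induces a connected subgraph, and every pair is joined by at least one edge of G. Contracting each set to a single vertex therefore yields K_{4} as a minor, and since treewidth is minor-monotone, tw(G) ≥ tw(K_{4}) = 3. The upper and lower bounds meet at 3, so that is the treewidth.

Treewidth 3.
One such decomposition:
Bags: B1 = {2, 4, 8, 9}  B2 = {0, 2, 8, 9}  B3 = {0, 2, 3, 8}  B4 = {0, 2, 3, 11}  B5 = {0, 3, 7, 11}  B6 = {3, 6, 7, 11}  B7 = {5, 6, 7, 11}  B8 = {5, 6, 7, 10}  B9 = {1, 5, 6, 10}
Tree: B1–B2, B2–B3, B3–B4, B4–B5, B5–B6, B6–B7, B7–B8, B8–B9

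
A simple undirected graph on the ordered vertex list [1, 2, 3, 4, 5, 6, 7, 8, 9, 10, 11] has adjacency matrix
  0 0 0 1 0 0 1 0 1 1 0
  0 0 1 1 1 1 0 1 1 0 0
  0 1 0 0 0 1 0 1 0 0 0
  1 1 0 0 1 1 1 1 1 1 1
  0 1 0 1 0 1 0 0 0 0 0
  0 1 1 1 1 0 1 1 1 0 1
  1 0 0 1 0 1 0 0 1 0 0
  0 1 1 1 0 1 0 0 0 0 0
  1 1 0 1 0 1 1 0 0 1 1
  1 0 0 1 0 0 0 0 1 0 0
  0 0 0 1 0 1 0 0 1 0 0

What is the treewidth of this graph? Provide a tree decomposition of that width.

Treewidth 3.
One such decomposition:
Bags: B1 = {2, 4, 6, 8}  B2 = {2, 4, 6, 9}  B3 = {2, 3, 6, 8}  B4 = {4, 6, 9, 11}  B5 = {4, 6, 7, 9}  B6 = {2, 4, 5, 6}  B7 = {1, 4, 7, 9}  B8 = {1, 4, 9, 10}
Tree: B1–B2, B1–B3, B2–B4, B4–B5, B2–B6, B5–B7, B7–B8

Every bag has size at most 4, so the width is 4 − 1 = 3 and tw(G) ≤ 3. For the lower bound, the 4 vertices {2, 3, 6, 8} are pairwise adjacent, and any tree decomposition puts a clique entirely inside one bag — forcing width ≥ 3. Combining the bounds, tw(G) = 3.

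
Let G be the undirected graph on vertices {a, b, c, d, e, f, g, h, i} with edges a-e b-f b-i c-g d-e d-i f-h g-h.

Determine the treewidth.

A width-1 tree decomposition is:
Bags: B1 = {a, e}  B2 = {d, e}  B3 = {d, i}  B4 = {b, i}  B5 = {b, f}  B6 = {f, h}  B7 = {g, h}  B8 = {c, g}
Tree: B1–B2, B2–B3, B3–B4, B4–B5, B5–B6, B6–B7, B7–B8
The largest bag has 2 vertices, giving width 1; this decomposition certifies tw(G) ≤ 1. Any graph with an edge has treewidth ≥ 1, and G has the edge a–e. Hence tw(G) = 1 exactly.

1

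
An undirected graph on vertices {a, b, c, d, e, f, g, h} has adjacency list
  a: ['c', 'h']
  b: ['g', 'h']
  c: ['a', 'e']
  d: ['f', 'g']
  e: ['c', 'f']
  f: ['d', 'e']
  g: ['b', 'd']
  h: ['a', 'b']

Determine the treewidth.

A width-2 tree decomposition is:
Bags: B1 = {b, d, g}  B2 = {b, d, f}  B3 = {b, e, f}  B4 = {b, c, e}  B5 = {a, b, c}  B6 = {a, b, h}
Tree: B1–B2, B2–B3, B3–B4, B4–B5, B5–B6
Every bag has size at most 3, so the width is 3 − 1 = 2 and tw(G) ≤ 2. For the lower bound, G contains the cycle b–g–d–f–e–c–a–h–b, so G is not a forest; only forests have treewidth ≤ 1, hence tw(G) ≥ 2. Combining the bounds, tw(G) = 2.

2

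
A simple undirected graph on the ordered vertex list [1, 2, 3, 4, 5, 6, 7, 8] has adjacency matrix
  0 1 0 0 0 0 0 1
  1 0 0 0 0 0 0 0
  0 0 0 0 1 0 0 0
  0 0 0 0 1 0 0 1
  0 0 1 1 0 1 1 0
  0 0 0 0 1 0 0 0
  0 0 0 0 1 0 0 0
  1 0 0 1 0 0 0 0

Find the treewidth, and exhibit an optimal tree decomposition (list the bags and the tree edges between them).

Treewidth 1.
One optimal decomposition is:
Bags: B1 = {4, 8}  B2 = {1, 8}  B3 = {1, 2}  B4 = {4, 5}  B5 = {3, 5}  B6 = {5, 6}  B7 = {5, 7}
Tree: B1–B2, B2–B3, B1–B4, B4–B5, B5–B6, B6–B7

The largest bag has 2 vertices, giving width 1; this decomposition certifies tw(G) ≤ 1. Since G has at least one edge (e.g. 8–4), it is not an edgeless graph, so tw(G) ≥ 1. Hence tw(G) = 1 exactly.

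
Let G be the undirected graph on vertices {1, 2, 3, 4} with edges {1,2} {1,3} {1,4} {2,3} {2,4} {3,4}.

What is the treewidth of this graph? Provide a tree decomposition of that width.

Treewidth 3.
One optimal decomposition is:
Bags: B1 = {1, 2, 3, 4}
Tree: (single bag)

With just one bag of size 4, the width is 4 − 1 = 3, so tw(G) ≤ 3. For the lower bound, the 4 vertices {1, 2, 3, 4} are pairwise adjacent, and any tree decomposition puts a clique entirely inside one bag — forcing width ≥ 3. Hence tw(G) = 3 exactly.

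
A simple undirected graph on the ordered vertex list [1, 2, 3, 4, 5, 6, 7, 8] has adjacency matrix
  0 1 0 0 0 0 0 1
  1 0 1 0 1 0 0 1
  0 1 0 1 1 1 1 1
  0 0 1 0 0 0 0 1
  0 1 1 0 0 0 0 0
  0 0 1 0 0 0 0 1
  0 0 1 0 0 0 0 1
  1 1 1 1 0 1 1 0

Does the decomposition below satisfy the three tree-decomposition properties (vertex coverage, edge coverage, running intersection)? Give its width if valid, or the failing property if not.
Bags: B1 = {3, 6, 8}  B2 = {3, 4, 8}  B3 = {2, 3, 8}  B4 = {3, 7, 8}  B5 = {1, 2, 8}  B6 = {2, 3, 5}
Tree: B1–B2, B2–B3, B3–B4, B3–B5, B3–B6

Yes; width 2.

Checking the three conditions: (i) the bags cover all of {1, 2, 3, 4, 5, 6, 7, 8}; (ii) for each edge, some bag contains both endpoints; (iii) the bags containing any fixed vertex form a subtree. All hold, so the decomposition is valid with width 3 − 1 = 2.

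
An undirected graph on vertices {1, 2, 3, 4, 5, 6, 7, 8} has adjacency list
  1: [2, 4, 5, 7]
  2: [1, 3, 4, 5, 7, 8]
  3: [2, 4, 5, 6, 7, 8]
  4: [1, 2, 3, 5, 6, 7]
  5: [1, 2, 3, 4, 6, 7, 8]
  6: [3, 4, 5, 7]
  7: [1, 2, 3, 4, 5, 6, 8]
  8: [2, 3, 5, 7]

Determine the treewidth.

4

A width-4 tree decomposition is:
Bags: B1 = {2, 3, 4, 5, 7}  B2 = {1, 2, 4, 5, 7}  B3 = {2, 3, 5, 7, 8}  B4 = {3, 4, 5, 6, 7}
Tree: B1–B2, B1–B3, B1–B4
Each bag holds 5 vertices, so the decomposition has width 4, which upper-bounds the treewidth. Conversely, {1, 2, 4, 5, 7} is a clique of size 5, and the vertices of any clique must share a bag in every tree decomposition; so some bag has ≥ 5 vertices and tw(G) ≥ 4. Hence tw(G) = 4 exactly.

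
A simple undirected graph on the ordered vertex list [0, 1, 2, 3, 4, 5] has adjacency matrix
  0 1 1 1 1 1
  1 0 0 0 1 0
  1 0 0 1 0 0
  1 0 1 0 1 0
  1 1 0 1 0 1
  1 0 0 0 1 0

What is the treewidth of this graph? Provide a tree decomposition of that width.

Treewidth 2.
One such decomposition:
Bags: B1 = {0, 4, 5}  B2 = {0, 3, 4}  B3 = {0, 1, 4}  B4 = {0, 2, 3}
Tree: B1–B2, B1–B3, B2–B4

Each bag holds 3 vertices, so the decomposition has width 2, which upper-bounds the treewidth. For the lower bound, the 3 vertices {0, 2, 3} are pairwise adjacent, and any tree decomposition puts a clique entirely inside one bag — forcing width ≥ 2. Hence tw(G) = 2 exactly.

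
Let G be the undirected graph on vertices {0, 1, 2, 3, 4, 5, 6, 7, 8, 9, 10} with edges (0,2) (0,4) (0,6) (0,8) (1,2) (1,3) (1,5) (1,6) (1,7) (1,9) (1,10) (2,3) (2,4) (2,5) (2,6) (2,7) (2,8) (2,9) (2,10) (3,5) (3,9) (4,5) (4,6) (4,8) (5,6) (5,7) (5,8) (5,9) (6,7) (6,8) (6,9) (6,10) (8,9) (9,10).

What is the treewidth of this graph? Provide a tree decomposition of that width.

Treewidth 4.
One such decomposition:
Bags: B1 = {2, 4, 5, 6, 8}  B2 = {2, 5, 6, 8, 9}  B3 = {1, 2, 5, 6, 9}  B4 = {0, 2, 4, 6, 8}  B5 = {1, 2, 3, 5, 9}  B6 = {1, 2, 5, 6, 7}  B7 = {1, 2, 6, 9, 10}
Tree: B1–B2, B2–B3, B1–B4, B3–B5, B3–B6, B3–B7

Every bag has size at most 5, so the width is 5 − 1 = 4 and tw(G) ≤ 4. Conversely, {1, 2, 3, 5, 9} is a clique of size 5, and the vertices of any clique must share a bag in every tree decomposition; so some bag has ≥ 5 vertices and tw(G) ≥ 4. The upper and lower bounds meet at 4, so that is the treewidth.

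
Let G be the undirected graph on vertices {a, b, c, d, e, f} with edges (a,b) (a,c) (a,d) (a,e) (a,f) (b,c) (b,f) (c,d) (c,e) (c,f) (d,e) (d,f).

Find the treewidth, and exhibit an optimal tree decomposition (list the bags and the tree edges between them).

Treewidth 3.
Bags: B1 = {a, c, d, e}  B2 = {a, c, d, f}  B3 = {a, b, c, f}
Tree: B1–B2, B2–B3

Every bag has size at most 4, so the width is 4 − 1 = 3 and tw(G) ≤ 3. Conversely, {a, c, d, e} is a clique of size 4, and the vertices of any clique must share a bag in every tree decomposition; so some bag has ≥ 4 vertices and tw(G) ≥ 3. Combining the bounds, tw(G) = 3.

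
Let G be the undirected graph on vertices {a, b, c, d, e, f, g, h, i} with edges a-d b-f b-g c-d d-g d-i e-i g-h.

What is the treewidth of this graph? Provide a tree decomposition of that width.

Treewidth 1.
One such decomposition:
Bags: B1 = {b, g}  B2 = {d, g}  B3 = {c, d}  B4 = {g, h}  B5 = {a, d}  B6 = {d, i}  B7 = {b, f}  B8 = {e, i}
Tree: B1–B2, B2–B3, B1–B4, B3–B5, B3–B6, B1–B7, B6–B8

Each bag holds 2 vertices, so the decomposition has width 1, which upper-bounds the treewidth. Since G has at least one edge (e.g. g–b), it is not an edgeless graph, so tw(G) ≥ 1. The upper and lower bounds meet at 1, so that is the treewidth.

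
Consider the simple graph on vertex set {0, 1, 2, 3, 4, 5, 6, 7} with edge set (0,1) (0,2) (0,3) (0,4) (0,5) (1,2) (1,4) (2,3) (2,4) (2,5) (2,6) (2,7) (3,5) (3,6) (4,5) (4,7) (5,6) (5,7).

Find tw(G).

A width-3 tree decomposition is:
Bags: B1 = {0, 2, 4, 5}  B2 = {0, 2, 3, 5}  B3 = {2, 4, 5, 7}  B4 = {2, 3, 5, 6}  B5 = {0, 1, 2, 4}
Tree: B1–B2, B1–B3, B2–B4, B1–B5
Each bag holds 4 vertices, so the decomposition has width 3, which upper-bounds the treewidth. For the lower bound, the 4 vertices {0, 1, 2, 4} are pairwise adjacent, and any tree decomposition puts a clique entirely inside one bag — forcing width ≥ 3. Therefore the treewidth is 3.

3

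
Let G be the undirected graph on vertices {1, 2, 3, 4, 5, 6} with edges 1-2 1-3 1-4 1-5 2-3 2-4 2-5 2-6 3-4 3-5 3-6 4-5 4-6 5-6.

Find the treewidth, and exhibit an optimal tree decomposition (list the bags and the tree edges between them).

The largest bag has 5 vertices, giving width 4; this decomposition certifies tw(G) ≤ 4. On the other hand G contains the 5-clique {1, 2, 3, 4, 5}. A clique must lie in a single bag of any decomposition, so no decomposition can have width below 4. The upper and lower bounds meet at 4, so that is the treewidth.

Treewidth 4.
One optimal decomposition is:
Bags: B1 = {2, 3, 4, 5, 6}  B2 = {1, 2, 3, 4, 5}
Tree: B1–B2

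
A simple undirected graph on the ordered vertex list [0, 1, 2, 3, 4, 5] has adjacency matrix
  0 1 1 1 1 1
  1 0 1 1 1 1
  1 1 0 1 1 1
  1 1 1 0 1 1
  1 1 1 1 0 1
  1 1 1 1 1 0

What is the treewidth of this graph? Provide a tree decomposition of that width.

Treewidth 5.
One such decomposition:
Bags: B1 = {0, 1, 2, 3, 4, 5}
Tree: (single bag)

With just one bag of size 6, the width is 6 − 1 = 5, so tw(G) ≤ 5. For the lower bound, the 6 vertices {0, 1, 2, 3, 4, 5} are pairwise adjacent, and any tree decomposition puts a clique entirely inside one bag — forcing width ≥ 5. The upper and lower bounds meet at 5, so that is the treewidth.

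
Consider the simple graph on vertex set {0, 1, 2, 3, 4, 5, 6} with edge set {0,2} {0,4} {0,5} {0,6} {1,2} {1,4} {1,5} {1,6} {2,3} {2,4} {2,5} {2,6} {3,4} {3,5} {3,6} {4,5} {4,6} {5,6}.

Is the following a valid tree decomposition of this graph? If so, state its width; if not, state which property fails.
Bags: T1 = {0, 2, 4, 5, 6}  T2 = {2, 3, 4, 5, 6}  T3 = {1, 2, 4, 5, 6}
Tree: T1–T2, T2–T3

Vertex coverage: the bags together contain {0, 1, 2, 3, 4, 5, 6}, the full vertex set. Edge coverage: each edge of G has both endpoints in at least one bag. Running intersection: for every vertex, the bags containing it form a connected subtree. All three properties hold, so this is a valid tree decomposition of width max|bag| − 1 = 4, and hence tw(G) ≤ 4.

Yes; width 4.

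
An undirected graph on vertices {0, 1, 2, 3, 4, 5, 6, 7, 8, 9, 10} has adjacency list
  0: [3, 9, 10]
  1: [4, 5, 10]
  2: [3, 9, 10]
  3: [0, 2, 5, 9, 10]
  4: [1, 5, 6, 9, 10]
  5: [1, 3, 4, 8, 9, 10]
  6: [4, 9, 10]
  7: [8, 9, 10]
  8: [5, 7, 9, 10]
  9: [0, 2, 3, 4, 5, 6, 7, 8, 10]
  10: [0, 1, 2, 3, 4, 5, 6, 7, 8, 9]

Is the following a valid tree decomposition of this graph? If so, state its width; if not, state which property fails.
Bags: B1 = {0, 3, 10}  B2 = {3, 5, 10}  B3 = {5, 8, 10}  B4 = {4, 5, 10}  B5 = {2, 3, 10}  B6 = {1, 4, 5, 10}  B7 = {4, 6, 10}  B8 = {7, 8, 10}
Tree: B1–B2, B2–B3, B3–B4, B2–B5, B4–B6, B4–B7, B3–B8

No — vertex 9 appears in no bag.

A tree decomposition must satisfy three properties: every vertex lies in some bag; for every edge, both endpoints lie together in some bag; and for every vertex, the bags containing it form a connected subtree. Here vertex 9 appears in no bag, so the decomposition is invalid.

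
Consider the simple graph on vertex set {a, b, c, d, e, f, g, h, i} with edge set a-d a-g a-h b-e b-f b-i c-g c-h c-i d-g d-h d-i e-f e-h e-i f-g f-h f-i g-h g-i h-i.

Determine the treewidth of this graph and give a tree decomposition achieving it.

Treewidth 3.
One optimal decomposition is:
Bags: B1 = {e, f, h, i}  B2 = {f, g, h, i}  B3 = {d, g, h, i}  B4 = {b, e, f, i}  B5 = {c, g, h, i}  B6 = {a, d, g, h}
Tree: B1–B2, B2–B3, B1–B4, B3–B5, B3–B6

Every bag has size at most 4, so the width is 4 − 1 = 3 and tw(G) ≤ 3. On the other hand G contains the 4-clique {a, d, g, h}. A clique must lie in a single bag of any decomposition, so no decomposition can have width below 3. Combining the bounds, tw(G) = 3.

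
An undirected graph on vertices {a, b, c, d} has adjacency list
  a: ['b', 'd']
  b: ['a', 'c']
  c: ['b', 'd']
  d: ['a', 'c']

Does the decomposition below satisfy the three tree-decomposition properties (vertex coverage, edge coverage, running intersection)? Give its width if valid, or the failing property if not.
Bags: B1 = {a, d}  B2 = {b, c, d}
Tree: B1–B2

No — edge (b,a) lies in no bag.

A tree decomposition must satisfy three properties: every vertex lies in some bag; for every edge, both endpoints lie together in some bag; and for every vertex, the bags containing it form a connected subtree. Here edge (b,a) lies in no bag, so the decomposition is invalid.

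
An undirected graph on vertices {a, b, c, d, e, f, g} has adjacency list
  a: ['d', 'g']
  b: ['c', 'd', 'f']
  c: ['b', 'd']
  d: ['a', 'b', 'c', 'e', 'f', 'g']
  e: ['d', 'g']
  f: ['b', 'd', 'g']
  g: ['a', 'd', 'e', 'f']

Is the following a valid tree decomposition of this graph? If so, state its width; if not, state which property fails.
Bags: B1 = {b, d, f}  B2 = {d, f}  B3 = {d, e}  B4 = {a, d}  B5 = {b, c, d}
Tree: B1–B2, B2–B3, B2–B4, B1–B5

A tree decomposition must satisfy three properties: every vertex lies in some bag; for every edge, both endpoints lie together in some bag; and for every vertex, the bags containing it form a connected subtree. Here vertex g appears in no bag, so the decomposition is invalid.

No — vertex g appears in no bag.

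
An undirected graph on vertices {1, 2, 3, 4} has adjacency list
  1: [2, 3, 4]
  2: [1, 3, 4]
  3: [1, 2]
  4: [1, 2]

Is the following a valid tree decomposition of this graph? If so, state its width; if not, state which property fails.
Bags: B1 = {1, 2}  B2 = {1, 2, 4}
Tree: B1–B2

No — vertex 3 appears in no bag.

A tree decomposition must satisfy three properties: every vertex lies in some bag; for every edge, both endpoints lie together in some bag; and for every vertex, the bags containing it form a connected subtree. Here vertex 3 appears in no bag, so the decomposition is invalid.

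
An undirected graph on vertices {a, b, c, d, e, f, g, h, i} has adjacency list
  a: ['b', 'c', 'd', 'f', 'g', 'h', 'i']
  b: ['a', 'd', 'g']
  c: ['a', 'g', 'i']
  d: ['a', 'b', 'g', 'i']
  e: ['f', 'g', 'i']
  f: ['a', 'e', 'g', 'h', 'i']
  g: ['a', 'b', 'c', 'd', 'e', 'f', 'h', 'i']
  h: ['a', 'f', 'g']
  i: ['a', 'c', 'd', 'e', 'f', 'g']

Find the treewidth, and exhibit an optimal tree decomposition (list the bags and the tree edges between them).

Treewidth 3.
One such decomposition:
Bags: B1 = {a, d, g, i}  B2 = {a, f, g, i}  B3 = {a, f, g, h}  B4 = {a, b, d, g}  B5 = {a, c, g, i}  B6 = {e, f, g, i}
Tree: B1–B2, B2–B3, B1–B4, B1–B5, B2–B6

The largest bag has 4 vertices, giving width 3; this decomposition certifies tw(G) ≤ 3. On the other hand G contains the 4-clique {e, f, g, i}. A clique must lie in a single bag of any decomposition, so no decomposition can have width below 3. Hence tw(G) = 3 exactly.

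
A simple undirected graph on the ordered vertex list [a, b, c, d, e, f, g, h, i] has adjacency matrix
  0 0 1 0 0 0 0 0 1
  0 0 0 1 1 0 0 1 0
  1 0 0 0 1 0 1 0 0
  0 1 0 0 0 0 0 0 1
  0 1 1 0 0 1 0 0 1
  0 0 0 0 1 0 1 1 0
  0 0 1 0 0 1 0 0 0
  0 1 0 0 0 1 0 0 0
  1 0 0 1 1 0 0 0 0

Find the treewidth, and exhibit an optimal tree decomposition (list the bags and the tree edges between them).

Each bag holds 4 vertices, so the decomposition has width 3, which upper-bounds the treewidth. For the lower bound: the 4 vertex sets {a,c,g}, {i}, {e}, {b,d,f,h} are disjoint, each induces a connected subgraph, and every pair is joined by at least one edge of G. Contracting each set to a single vertex therefore yields K_{4} as a minor, and since treewidth is minor-monotone, tw(G) ≥ tw(K_{4}) = 3. Therefore the treewidth is 3.

Treewidth 3.
One optimal decomposition is:
Bags: B1 = {a, c, g, i}  B2 = {c, e, g, i}  B3 = {e, f, g, i}  B4 = {d, e, f, i}  B5 = {b, d, e, f}  B6 = {b, d, f, h}
Tree: B1–B2, B2–B3, B3–B4, B4–B5, B5–B6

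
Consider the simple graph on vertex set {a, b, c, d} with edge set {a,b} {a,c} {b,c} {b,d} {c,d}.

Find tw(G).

2

A width-2 tree decomposition is:
Bags: B1 = {a, b, c}  B2 = {b, c, d}
Tree: B1–B2
Each bag holds 3 vertices, so the decomposition has width 2, which upper-bounds the treewidth. On the other hand G contains the 3-clique {b, c, d}. A clique must lie in a single bag of any decomposition, so no decomposition can have width below 2. Combining the bounds, tw(G) = 2.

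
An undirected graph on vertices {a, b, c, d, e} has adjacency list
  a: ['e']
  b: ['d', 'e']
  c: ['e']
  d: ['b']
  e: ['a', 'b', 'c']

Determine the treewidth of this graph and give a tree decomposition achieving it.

Each bag holds 2 vertices, so the decomposition has width 1, which upper-bounds the treewidth. Any graph with an edge has treewidth ≥ 1, and G has the edge d–b. The upper and lower bounds meet at 1, so that is the treewidth.

Treewidth 1.
One optimal decomposition is:
Bags: B1 = {b, d}  B2 = {b, e}  B3 = {a, e}  B4 = {c, e}
Tree: B1–B2, B2–B3, B3–B4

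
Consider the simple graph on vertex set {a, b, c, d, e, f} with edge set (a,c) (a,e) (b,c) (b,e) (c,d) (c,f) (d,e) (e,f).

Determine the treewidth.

2

A width-2 tree decomposition is:
Bags: B1 = {c, e, f}  B2 = {a, c, e}  B3 = {b, c, e}  B4 = {c, d, e}
Tree: B1–B2, B2–B3, B3–B4
Each bag holds 3 vertices, so the decomposition has width 2, which upper-bounds the treewidth. The edges c–f–e–a–c form a cycle, so G is not a tree and its treewidth is at least 2. The upper and lower bounds meet at 2, so that is the treewidth.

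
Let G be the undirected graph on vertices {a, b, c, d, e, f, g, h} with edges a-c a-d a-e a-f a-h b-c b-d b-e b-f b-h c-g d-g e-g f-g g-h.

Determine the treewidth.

A width-3 tree decomposition is:
Bags: B1 = {a, b, g, h}  B2 = {a, b, e, g}  B3 = {a, b, d, g}  B4 = {a, b, c, g}  B5 = {a, b, f, g}
Tree: B1–B2, B2–B3, B3–B4, B4–B5
Every bag has size at most 4, so the width is 4 − 1 = 3 and tw(G) ≤ 3. For the lower bound: the 4 vertex sets {a,h}, {e,g}, {b}, {d} are disjoint, each induces a connected subgraph, and every pair is joined by at least one edge of G. Contracting each set to a single vertex therefore yields K_{4} as a minor, and since treewidth is minor-monotone, tw(G) ≥ tw(K_{4}) = 3. The upper and lower bounds meet at 3, so that is the treewidth.

3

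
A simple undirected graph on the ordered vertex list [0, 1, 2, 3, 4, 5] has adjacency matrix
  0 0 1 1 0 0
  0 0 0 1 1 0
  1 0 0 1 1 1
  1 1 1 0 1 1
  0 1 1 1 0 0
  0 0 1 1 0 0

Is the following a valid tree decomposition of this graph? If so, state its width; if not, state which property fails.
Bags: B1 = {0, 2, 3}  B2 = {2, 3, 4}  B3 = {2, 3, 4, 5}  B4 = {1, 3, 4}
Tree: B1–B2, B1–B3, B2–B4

A tree decomposition must satisfy three properties: every vertex lies in some bag; for every edge, both endpoints lie together in some bag; and for every vertex, the bags containing it form a connected subtree. Here bags containing vertex 4 are not connected in the tree, so the decomposition is invalid.

No — bags containing vertex 4 are not connected in the tree.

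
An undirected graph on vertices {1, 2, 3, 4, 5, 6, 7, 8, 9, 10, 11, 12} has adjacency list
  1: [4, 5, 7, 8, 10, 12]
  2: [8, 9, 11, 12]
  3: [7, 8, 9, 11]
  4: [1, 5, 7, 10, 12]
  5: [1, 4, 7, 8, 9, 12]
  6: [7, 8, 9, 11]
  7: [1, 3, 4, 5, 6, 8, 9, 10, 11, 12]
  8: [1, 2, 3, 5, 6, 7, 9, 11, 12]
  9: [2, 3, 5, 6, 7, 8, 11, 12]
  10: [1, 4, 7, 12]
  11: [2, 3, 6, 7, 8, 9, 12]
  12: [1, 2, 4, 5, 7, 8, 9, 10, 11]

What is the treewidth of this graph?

4

A width-4 tree decomposition is:
Bags: B1 = {7, 8, 9, 11, 12}  B2 = {5, 7, 8, 9, 12}  B3 = {1, 5, 7, 8, 12}  B4 = {1, 4, 5, 7, 12}  B5 = {1, 4, 7, 10, 12}  B6 = {3, 7, 8, 9, 11}  B7 = {6, 7, 8, 9, 11}  B8 = {2, 8, 9, 11, 12}
Tree: B1–B2, B2–B3, B3–B4, B4–B5, B1–B6, B1–B7, B1–B8
Each bag holds 5 vertices, so the decomposition has width 4, which upper-bounds the treewidth. Conversely, {2, 8, 9, 11, 12} is a clique of size 5, and the vertices of any clique must share a bag in every tree decomposition; so some bag has ≥ 5 vertices and tw(G) ≥ 4. Hence tw(G) = 4 exactly.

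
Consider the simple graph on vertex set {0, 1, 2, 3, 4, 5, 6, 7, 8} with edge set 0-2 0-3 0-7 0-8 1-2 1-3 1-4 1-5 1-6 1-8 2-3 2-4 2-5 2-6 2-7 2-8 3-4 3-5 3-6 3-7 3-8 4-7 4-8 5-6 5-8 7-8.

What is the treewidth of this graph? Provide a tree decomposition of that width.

Treewidth 4.
Bags: B1 = {1, 2, 3, 4, 8}  B2 = {2, 3, 4, 7, 8}  B3 = {1, 2, 3, 5, 8}  B4 = {1, 2, 3, 5, 6}  B5 = {0, 2, 3, 7, 8}
Tree: B1–B2, B1–B3, B3–B4, B2–B5

Each bag holds 5 vertices, so the decomposition has width 4, which upper-bounds the treewidth. For the lower bound, the 5 vertices {0, 2, 3, 7, 8} are pairwise adjacent, and any tree decomposition puts a clique entirely inside one bag — forcing width ≥ 4. The upper and lower bounds meet at 4, so that is the treewidth.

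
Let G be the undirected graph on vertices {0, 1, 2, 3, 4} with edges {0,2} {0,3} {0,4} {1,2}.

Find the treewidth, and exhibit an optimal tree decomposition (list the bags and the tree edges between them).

Every bag has size at most 2, so the width is 2 − 1 = 1 and tw(G) ≤ 1. G has an edge, so its treewidth is at least 1. The upper and lower bounds meet at 1, so that is the treewidth.

Treewidth 1.
One such decomposition:
Bags: B1 = {0, 4}  B2 = {0, 2}  B3 = {1, 2}  B4 = {0, 3}
Tree: B1–B2, B2–B3, B1–B4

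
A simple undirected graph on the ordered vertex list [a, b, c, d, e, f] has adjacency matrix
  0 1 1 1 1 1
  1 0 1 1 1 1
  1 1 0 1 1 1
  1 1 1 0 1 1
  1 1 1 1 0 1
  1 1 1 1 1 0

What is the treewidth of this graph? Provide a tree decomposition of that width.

Treewidth 5.
One such decomposition:
Bags: B1 = {a, b, c, d, e, f}
Tree: (single bag)

With just one bag of size 6, the width is 6 − 1 = 5, so tw(G) ≤ 5. For the lower bound, the 6 vertices {a, b, c, d, e, f} are pairwise adjacent, and any tree decomposition puts a clique entirely inside one bag — forcing width ≥ 5. The upper and lower bounds meet at 5, so that is the treewidth.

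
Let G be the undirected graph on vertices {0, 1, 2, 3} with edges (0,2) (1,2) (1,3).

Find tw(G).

1

A width-1 tree decomposition is:
Bags: B1 = {0, 2}  B2 = {1, 2}  B3 = {1, 3}
Tree: B1–B2, B2–B3
Each bag holds 2 vertices, so the decomposition has width 1, which upper-bounds the treewidth. Any graph with an edge has treewidth ≥ 1, and G has the edge 0–2. The upper and lower bounds meet at 1, so that is the treewidth.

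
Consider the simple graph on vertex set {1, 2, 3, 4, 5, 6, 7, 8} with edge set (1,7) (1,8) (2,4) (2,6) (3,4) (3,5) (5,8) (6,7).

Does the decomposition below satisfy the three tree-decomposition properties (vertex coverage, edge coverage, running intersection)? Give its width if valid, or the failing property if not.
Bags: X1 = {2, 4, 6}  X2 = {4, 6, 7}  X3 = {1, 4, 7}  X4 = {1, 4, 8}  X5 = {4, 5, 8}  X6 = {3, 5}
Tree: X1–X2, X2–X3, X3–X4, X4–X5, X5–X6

A tree decomposition must satisfy three properties: every vertex lies in some bag; for every edge, both endpoints lie together in some bag; and for every vertex, the bags containing it form a connected subtree. Here edge (4,3) lies in no bag, so the decomposition is invalid.

No — edge (4,3) lies in no bag.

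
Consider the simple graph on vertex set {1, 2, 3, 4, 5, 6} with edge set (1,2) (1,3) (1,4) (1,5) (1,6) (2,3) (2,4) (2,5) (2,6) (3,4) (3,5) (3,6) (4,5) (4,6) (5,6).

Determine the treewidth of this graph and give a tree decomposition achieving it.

Treewidth 5.
Bags: B1 = {1, 2, 3, 4, 5, 6}
Tree: (single bag)

With just one bag of size 6, the width is 6 − 1 = 5, so tw(G) ≤ 5. On the other hand G contains the 6-clique {1, 2, 3, 4, 5, 6}. A clique must lie in a single bag of any decomposition, so no decomposition can have width below 5. Therefore the treewidth is 5.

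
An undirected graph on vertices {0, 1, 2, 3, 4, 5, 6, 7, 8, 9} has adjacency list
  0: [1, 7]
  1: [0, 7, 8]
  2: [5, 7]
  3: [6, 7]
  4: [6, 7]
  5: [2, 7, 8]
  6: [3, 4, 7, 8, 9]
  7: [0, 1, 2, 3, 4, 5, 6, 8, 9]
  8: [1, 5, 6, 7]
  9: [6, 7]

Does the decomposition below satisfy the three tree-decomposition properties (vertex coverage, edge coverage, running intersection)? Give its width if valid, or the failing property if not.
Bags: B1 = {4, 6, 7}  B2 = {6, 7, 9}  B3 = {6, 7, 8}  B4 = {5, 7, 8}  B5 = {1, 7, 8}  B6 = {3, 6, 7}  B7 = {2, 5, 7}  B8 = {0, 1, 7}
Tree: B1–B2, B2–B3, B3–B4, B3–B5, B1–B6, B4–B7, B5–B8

Vertex coverage: the bags together contain {0, 1, 2, 3, 4, 5, 6, 7, 8, 9}, the full vertex set. Edge coverage: each edge of G has both endpoints in at least one bag. Running intersection: for every vertex, the bags containing it form a connected subtree. All three properties hold, so this is a valid tree decomposition of width max|bag| − 1 = 2, and hence tw(G) ≤ 2.

Yes; width 2.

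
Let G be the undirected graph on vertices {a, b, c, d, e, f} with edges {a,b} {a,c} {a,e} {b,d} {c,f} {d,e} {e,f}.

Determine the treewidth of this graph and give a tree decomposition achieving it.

Treewidth 2.
One optimal decomposition is:
Bags: B1 = {a, c, f}  B2 = {a, e, f}  B3 = {a, b, e}  B4 = {b, d, e}
Tree: B1–B2, B2–B3, B3–B4

Each bag holds 3 vertices, so the decomposition has width 2, which upper-bounds the treewidth. Since c–f–e–a–c is a cycle in G, G is not acyclic. Forests are exactly the graphs of treewidth ≤ 1, so tw(G) ≥ 2. The upper and lower bounds meet at 2, so that is the treewidth.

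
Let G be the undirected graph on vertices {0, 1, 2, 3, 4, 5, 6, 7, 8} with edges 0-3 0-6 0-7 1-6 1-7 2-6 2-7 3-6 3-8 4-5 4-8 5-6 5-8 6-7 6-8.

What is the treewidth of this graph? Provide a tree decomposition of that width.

The largest bag has 3 vertices, giving width 2; this decomposition certifies tw(G) ≤ 2. Conversely, {4, 5, 8} is a clique of size 3, and the vertices of any clique must share a bag in every tree decomposition; so some bag has ≥ 3 vertices and tw(G) ≥ 2. Hence tw(G) = 2 exactly.

Treewidth 2.
One such decomposition:
Bags: B1 = {3, 6, 8}  B2 = {5, 6, 8}  B3 = {0, 3, 6}  B4 = {4, 5, 8}  B5 = {0, 6, 7}  B6 = {2, 6, 7}  B7 = {1, 6, 7}
Tree: B1–B2, B1–B3, B2–B4, B3–B5, B5–B6, B5–B7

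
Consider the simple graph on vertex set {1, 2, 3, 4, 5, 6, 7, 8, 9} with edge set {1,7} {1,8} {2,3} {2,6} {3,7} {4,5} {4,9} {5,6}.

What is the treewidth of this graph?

A width-1 tree decomposition is:
Bags: B1 = {1, 8}  B2 = {1, 7}  B3 = {3, 7}  B4 = {2, 3}  B5 = {2, 6}  B6 = {5, 6}  B7 = {4, 5}  B8 = {4, 9}
Tree: B1–B2, B2–B3, B3–B4, B4–B5, B5–B6, B6–B7, B7–B8
Each bag holds 2 vertices, so the decomposition has width 1, which upper-bounds the treewidth. Since G has at least one edge (e.g. 8–1), it is not an edgeless graph, so tw(G) ≥ 1. Combining the bounds, tw(G) = 1.

1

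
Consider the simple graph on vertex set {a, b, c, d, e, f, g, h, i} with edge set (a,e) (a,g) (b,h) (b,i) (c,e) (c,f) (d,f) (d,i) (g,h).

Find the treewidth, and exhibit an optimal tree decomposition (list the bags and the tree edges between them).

Treewidth 2.
One optimal decomposition is:
Bags: B1 = {b, h, i}  B2 = {g, h, i}  B3 = {a, g, i}  B4 = {a, e, i}  B5 = {c, e, i}  B6 = {c, f, i}  B7 = {d, f, i}
Tree: B1–B2, B2–B3, B3–B4, B4–B5, B5–B6, B6–B7

Every bag has size at most 3, so the width is 3 − 1 = 2 and tw(G) ≤ 2. The edges i–b–h–g–a–e–c–f–d–i form a cycle, so G is not a tree and its treewidth is at least 2. Therefore the treewidth is 2.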